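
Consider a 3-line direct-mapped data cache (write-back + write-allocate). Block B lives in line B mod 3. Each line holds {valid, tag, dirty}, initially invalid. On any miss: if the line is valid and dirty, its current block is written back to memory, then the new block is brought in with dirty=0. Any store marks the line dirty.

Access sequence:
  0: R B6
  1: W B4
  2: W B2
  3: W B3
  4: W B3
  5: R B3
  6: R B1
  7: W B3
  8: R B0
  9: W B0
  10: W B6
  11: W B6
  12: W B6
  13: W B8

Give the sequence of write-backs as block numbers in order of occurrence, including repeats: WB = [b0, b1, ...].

WB = [4, 3, 0, 2]

0: R B6 -> L0 miss  d=-]
1: W B4 -> L1 miss  d=D]
2: W B2 -> L2 miss  d=D]
3: W B3 -> L0 miss  d=D]
4: W B3 -> L0 hit  d=D]
5: R B3 -> L0 hit  d=D]
6: R B1 -> L1 miss wb->B4  d=-]
7: W B3 -> L0 hit  d=D]
8: R B0 -> L0 miss wb->B3  d=-]
9: W B0 -> L0 hit  d=D]
10: W B6 -> L0 miss wb->B0  d=D]
11: W B6 -> L0 hit  d=D]
12: W B6 -> L0 hit  d=D]
13: W B8 -> L2 miss wb->B2  d=D]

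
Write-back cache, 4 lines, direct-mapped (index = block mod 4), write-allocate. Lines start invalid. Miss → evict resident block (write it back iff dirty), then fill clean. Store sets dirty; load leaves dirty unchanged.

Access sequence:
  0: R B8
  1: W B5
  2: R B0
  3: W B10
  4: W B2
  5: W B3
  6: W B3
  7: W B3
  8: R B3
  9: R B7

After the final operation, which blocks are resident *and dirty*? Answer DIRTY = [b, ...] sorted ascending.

  0 | R B8 → L0 miss [-]
  1 | W B5 → L1 miss [D]
  2 | R B0 → L0 miss [-]
  3 | W B10 → L2 miss [D]
  4 | W B2 → L2 miss wb→B10 [D]
  5 | W B3 → L3 miss [D]
  6 | W B3 → L3 hit [D]
  7 | W B3 → L3 hit [D]
  8 | R B3 → L3 hit [D]
  9 | R B7 → L3 miss wb→B3 [-]

DIRTY = [2, 5]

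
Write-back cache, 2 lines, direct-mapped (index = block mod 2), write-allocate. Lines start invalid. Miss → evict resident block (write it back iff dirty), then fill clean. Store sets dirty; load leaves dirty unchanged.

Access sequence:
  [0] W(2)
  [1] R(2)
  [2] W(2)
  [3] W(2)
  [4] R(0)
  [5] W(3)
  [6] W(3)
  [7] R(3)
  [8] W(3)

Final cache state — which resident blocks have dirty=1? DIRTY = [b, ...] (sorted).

  0 | W B2 → L0 miss [D]
  1 | R B2 → L0 hit [D]
  2 | W B2 → L0 hit [D]
  3 | W B2 → L0 hit [D]
  4 | R B0 → L0 miss wb→B2 [-]
  5 | W B3 → L1 miss [D]
  6 | W B3 → L1 hit [D]
  7 | R B3 → L1 hit [D]
  8 | W B3 → L1 hit [D]

DIRTY = [3]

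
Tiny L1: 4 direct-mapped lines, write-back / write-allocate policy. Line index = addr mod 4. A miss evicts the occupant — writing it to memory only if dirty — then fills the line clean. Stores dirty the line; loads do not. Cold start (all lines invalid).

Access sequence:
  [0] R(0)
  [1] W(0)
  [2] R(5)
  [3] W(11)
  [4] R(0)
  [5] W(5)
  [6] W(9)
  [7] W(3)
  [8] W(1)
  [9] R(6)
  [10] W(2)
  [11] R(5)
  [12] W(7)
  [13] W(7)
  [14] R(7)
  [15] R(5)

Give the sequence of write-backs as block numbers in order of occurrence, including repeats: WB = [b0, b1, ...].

0: R B0 -> L0 miss  d=-]
1: W B0 -> L0 hit  d=D]
2: R B5 -> L1 miss  d=-]
3: W B11 -> L3 miss  d=D]
4: R B0 -> L0 hit  d=D]
5: W B5 -> L1 hit  d=D]
6: W B9 -> L1 miss wb->B5  d=D]
7: W B3 -> L3 miss wb->B11  d=D]
8: W B1 -> L1 miss wb->B9  d=D]
9: R B6 -> L2 miss  d=-]
10: W B2 -> L2 miss  d=D]
11: R B5 -> L1 miss wb->B1  d=-]
12: W B7 -> L3 miss wb->B3  d=D]
13: W B7 -> L3 hit  d=D]
14: R B7 -> L3 hit  d=D]
15: R B5 -> L1 hit  d=-]

WB = [5, 11, 9, 1, 3]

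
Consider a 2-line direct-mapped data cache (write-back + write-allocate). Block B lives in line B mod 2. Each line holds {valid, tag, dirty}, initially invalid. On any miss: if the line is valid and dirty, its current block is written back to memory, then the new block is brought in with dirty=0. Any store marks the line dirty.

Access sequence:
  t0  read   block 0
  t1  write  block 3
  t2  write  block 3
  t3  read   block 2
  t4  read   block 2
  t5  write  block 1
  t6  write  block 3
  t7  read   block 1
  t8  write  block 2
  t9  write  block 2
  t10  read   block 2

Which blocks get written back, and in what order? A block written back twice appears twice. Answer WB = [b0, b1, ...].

WB = [3, 1, 3]

0: R B0 -> L0 miss  d=-]
1: W B3 -> L1 miss  d=D]
2: W B3 -> L1 hit  d=D]
3: R B2 -> L0 miss  d=-]
4: R B2 -> L0 hit  d=-]
5: W B1 -> L1 miss wb->B3  d=D]
6: W B3 -> L1 miss wb->B1  d=D]
7: R B1 -> L1 miss wb->B3  d=-]
8: W B2 -> L0 hit  d=D]
9: W B2 -> L0 hit  d=D]
10: R B2 -> L0 hit  d=D]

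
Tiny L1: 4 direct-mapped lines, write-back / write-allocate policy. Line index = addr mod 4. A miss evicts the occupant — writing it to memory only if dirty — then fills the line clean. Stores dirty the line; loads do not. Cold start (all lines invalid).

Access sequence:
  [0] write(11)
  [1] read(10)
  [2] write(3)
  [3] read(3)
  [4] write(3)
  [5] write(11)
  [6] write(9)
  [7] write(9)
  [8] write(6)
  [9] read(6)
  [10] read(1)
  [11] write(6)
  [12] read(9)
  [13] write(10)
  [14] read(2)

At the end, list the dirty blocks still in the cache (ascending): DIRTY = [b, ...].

0: W B11 -> L3 miss  d=D]
1: R B10 -> L2 miss  d=-]
2: W B3 -> L3 miss wb->B11  d=D]
3: R B3 -> L3 hit  d=D]
4: W B3 -> L3 hit  d=D]
5: W B11 -> L3 miss wb->B3  d=D]
6: W B9 -> L1 miss  d=D]
7: W B9 -> L1 hit  d=D]
8: W B6 -> L2 miss  d=D]
9: R B6 -> L2 hit  d=D]
10: R B1 -> L1 miss wb->B9  d=-]
11: W B6 -> L2 hit  d=D]
12: R B9 -> L1 miss  d=-]
13: W B10 -> L2 miss wb->B6  d=D]
14: R B2 -> L2 miss wb->B10  d=-]

DIRTY = [11]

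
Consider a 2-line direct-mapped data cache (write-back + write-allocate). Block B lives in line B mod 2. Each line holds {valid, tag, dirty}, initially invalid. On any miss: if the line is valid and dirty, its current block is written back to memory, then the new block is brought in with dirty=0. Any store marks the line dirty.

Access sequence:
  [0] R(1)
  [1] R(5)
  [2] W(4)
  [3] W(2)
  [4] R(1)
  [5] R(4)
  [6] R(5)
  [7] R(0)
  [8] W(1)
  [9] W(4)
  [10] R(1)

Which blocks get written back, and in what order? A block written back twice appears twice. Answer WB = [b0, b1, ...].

WB = [4, 2]

0: R B1 → L1 miss [-]
1: R B5 → L1 miss [-]
2: W B4 → L0 miss [D]
3: W B2 → L0 miss wb→B4 [D]
4: R B1 → L1 miss [-]
5: R B4 → L0 miss wb→B2 [-]
6: R B5 → L1 miss [-]
7: R B0 → L0 miss [-]
8: W B1 → L1 miss [D]
9: W B4 → L0 miss [D]
10: R B1 → L1 hit [D]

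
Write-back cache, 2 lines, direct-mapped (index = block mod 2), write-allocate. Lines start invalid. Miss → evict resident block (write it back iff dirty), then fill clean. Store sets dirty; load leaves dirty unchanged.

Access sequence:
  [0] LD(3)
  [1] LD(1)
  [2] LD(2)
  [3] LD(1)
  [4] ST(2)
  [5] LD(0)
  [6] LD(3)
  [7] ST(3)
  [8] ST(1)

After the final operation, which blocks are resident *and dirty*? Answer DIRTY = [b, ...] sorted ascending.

0: R B3 -> L1 miss  d=-]
1: R B1 -> L1 miss  d=-]
2: R B2 -> L0 miss  d=-]
3: R B1 -> L1 hit  d=-]
4: W B2 -> L0 hit  d=D]
5: R B0 -> L0 miss wb->B2  d=-]
6: R B3 -> L1 miss  d=-]
7: W B3 -> L1 hit  d=D]
8: W B1 -> L1 miss wb->B3  d=D]

DIRTY = [1]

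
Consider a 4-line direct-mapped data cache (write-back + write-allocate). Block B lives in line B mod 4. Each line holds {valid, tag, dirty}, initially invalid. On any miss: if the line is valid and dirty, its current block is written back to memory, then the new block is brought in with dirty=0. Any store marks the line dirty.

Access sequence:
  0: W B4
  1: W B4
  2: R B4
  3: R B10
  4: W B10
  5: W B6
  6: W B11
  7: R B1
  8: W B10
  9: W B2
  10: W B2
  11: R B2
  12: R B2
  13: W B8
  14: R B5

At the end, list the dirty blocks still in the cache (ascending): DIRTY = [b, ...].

0: W B4 → L0 miss [D]
1: W B4 → L0 hit [D]
2: R B4 → L0 hit [D]
3: R B10 → L2 miss [-]
4: W B10 → L2 hit [D]
5: W B6 → L2 miss wb→B10 [D]
6: W B11 → L3 miss [D]
7: R B1 → L1 miss [-]
8: W B10 → L2 miss wb→B6 [D]
9: W B2 → L2 miss wb→B10 [D]
10: W B2 → L2 hit [D]
11: R B2 → L2 hit [D]
12: R B2 → L2 hit [D]
13: W B8 → L0 miss wb→B4 [D]
14: R B5 → L1 miss [-]

DIRTY = [2, 8, 11]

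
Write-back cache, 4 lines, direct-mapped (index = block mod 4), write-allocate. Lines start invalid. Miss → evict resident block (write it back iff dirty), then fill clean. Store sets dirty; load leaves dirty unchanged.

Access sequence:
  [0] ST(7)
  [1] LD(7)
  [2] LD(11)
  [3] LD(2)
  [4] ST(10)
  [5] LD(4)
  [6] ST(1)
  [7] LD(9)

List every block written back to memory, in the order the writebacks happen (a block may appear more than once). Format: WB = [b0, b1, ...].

0: W B7 → L3 miss [D]
1: R B7 → L3 hit [D]
2: R B11 → L3 miss wb→B7 [-]
3: R B2 → L2 miss [-]
4: W B10 → L2 miss [D]
5: R B4 → L0 miss [-]
6: W B1 → L1 miss [D]
7: R B9 → L1 miss wb→B1 [-]

WB = [7, 1]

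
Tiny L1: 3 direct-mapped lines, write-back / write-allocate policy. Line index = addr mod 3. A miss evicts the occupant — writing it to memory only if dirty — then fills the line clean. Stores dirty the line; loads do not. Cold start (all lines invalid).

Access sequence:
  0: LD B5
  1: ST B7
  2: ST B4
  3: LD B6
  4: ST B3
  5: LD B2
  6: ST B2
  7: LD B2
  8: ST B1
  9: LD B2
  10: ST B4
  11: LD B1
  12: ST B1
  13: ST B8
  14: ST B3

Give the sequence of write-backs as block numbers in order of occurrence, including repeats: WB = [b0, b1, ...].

WB = [7, 4, 1, 4, 2]

0: R B5 -> L2 miss  d=-]
1: W B7 -> L1 miss  d=D]
2: W B4 -> L1 miss wb->B7  d=D]
3: R B6 -> L0 miss  d=-]
4: W B3 -> L0 miss  d=D]
5: R B2 -> L2 miss  d=-]
6: W B2 -> L2 hit  d=D]
7: R B2 -> L2 hit  d=D]
8: W B1 -> L1 miss wb->B4  d=D]
9: R B2 -> L2 hit  d=D]
10: W B4 -> L1 miss wb->B1  d=D]
11: R B1 -> L1 miss wb->B4  d=-]
12: W B1 -> L1 hit  d=D]
13: W B8 -> L2 miss wb->B2  d=D]
14: W B3 -> L0 hit  d=D]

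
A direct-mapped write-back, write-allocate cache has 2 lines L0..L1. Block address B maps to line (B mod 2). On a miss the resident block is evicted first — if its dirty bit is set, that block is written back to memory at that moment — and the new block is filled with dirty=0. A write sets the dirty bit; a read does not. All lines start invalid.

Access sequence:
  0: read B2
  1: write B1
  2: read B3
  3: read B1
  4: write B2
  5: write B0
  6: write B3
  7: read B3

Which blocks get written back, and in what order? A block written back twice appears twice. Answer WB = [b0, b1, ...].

0: R B2 -> L0 miss  d=-]
1: W B1 -> L1 miss  d=D]
2: R B3 -> L1 miss wb->B1  d=-]
3: R B1 -> L1 miss  d=-]
4: W B2 -> L0 hit  d=D]
5: W B0 -> L0 miss wb->B2  d=D]
6: W B3 -> L1 miss  d=D]
7: R B3 -> L1 hit  d=D]

WB = [1, 2]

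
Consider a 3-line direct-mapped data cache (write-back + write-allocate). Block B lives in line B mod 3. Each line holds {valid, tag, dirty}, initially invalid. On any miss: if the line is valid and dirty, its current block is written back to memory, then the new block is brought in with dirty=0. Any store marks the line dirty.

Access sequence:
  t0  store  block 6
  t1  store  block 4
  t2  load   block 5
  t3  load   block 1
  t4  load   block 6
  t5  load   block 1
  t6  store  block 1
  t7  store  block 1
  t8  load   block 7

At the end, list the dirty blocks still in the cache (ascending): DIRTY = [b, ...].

DIRTY = [6]

0: W B6 -> L0 miss  d=D]
1: W B4 -> L1 miss  d=D]
2: R B5 -> L2 miss  d=-]
3: R B1 -> L1 miss wb->B4  d=-]
4: R B6 -> L0 hit  d=D]
5: R B1 -> L1 hit  d=-]
6: W B1 -> L1 hit  d=D]
7: W B1 -> L1 hit  d=D]
8: R B7 -> L1 miss wb->B1  d=-]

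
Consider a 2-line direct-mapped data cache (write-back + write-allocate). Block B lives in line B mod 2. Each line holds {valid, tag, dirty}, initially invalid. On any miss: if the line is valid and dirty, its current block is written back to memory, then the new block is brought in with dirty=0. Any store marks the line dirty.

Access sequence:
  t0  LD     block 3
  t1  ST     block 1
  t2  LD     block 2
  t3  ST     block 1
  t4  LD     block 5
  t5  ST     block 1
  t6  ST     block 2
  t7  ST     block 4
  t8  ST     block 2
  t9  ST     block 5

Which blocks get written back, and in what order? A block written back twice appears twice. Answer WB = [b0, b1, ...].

  0 | R B3 → L1 miss [-]
  1 | W B1 → L1 miss [D]
  2 | R B2 → L0 miss [-]
  3 | W B1 → L1 hit [D]
  4 | R B5 → L1 miss wb→B1 [-]
  5 | W B1 → L1 miss [D]
  6 | W B2 → L0 hit [D]
  7 | W B4 → L0 miss wb→B2 [D]
  8 | W B2 → L0 miss wb→B4 [D]
  9 | W B5 → L1 miss wb→B1 [D]

WB = [1, 2, 4, 1]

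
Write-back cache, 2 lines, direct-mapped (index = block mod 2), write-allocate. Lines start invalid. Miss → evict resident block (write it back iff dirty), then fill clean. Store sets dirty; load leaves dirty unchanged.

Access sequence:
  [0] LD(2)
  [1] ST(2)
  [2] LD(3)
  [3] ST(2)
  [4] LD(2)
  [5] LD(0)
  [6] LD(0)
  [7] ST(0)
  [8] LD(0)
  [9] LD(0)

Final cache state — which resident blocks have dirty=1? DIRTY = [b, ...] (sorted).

DIRTY = [0]

0: R B2 -> L0 miss  d=-]
1: W B2 -> L0 hit  d=D]
2: R B3 -> L1 miss  d=-]
3: W B2 -> L0 hit  d=D]
4: R B2 -> L0 hit  d=D]
5: R B0 -> L0 miss wb->B2  d=-]
6: R B0 -> L0 hit  d=-]
7: W B0 -> L0 hit  d=D]
8: R B0 -> L0 hit  d=D]
9: R B0 -> L0 hit  d=D]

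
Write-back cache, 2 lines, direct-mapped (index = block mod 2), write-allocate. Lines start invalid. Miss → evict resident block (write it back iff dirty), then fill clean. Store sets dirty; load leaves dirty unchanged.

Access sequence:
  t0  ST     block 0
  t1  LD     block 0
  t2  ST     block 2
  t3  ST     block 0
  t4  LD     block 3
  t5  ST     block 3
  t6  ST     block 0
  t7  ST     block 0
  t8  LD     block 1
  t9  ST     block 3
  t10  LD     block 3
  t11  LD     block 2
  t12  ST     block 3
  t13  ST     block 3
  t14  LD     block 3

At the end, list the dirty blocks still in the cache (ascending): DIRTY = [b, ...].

  0 | W B0 → L0 miss [D]
  1 | R B0 → L0 hit [D]
  2 | W B2 → L0 miss wb→B0 [D]
  3 | W B0 → L0 miss wb→B2 [D]
  4 | R B3 → L1 miss [-]
  5 | W B3 → L1 hit [D]
  6 | W B0 → L0 hit [D]
  7 | W B0 → L0 hit [D]
  8 | R B1 → L1 miss wb→B3 [-]
  9 | W B3 → L1 miss [D]
  10 | R B3 → L1 hit [D]
  11 | R B2 → L0 miss wb→B0 [-]
  12 | W B3 → L1 hit [D]
  13 | W B3 → L1 hit [D]
  14 | R B3 → L1 hit [D]

DIRTY = [3]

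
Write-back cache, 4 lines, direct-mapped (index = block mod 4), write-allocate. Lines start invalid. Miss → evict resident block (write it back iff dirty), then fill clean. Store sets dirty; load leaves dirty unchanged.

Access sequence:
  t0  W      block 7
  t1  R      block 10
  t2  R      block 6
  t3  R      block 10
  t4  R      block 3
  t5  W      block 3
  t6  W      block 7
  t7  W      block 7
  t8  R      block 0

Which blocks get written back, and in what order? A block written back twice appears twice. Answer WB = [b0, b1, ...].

WB = [7, 3]

  0 | W B7 → L3 miss [D]
  1 | R B10 → L2 miss [-]
  2 | R B6 → L2 miss [-]
  3 | R B10 → L2 miss [-]
  4 | R B3 → L3 miss wb→B7 [-]
  5 | W B3 → L3 hit [D]
  6 | W B7 → L3 miss wb→B3 [D]
  7 | W B7 → L3 hit [D]
  8 | R B0 → L0 miss [-]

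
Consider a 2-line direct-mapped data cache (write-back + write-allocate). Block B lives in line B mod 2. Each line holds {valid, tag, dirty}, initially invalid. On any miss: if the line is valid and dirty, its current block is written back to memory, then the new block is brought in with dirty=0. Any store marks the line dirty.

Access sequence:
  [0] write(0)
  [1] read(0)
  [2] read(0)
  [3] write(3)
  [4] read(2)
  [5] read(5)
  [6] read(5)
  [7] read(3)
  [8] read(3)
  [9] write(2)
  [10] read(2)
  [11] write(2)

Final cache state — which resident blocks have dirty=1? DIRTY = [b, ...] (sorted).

0: W B0 → L0 miss [D]
1: R B0 → L0 hit [D]
2: R B0 → L0 hit [D]
3: W B3 → L1 miss [D]
4: R B2 → L0 miss wb→B0 [-]
5: R B5 → L1 miss wb→B3 [-]
6: R B5 → L1 hit [-]
7: R B3 → L1 miss [-]
8: R B3 → L1 hit [-]
9: W B2 → L0 hit [D]
10: R B2 → L0 hit [D]
11: W B2 → L0 hit [D]

DIRTY = [2]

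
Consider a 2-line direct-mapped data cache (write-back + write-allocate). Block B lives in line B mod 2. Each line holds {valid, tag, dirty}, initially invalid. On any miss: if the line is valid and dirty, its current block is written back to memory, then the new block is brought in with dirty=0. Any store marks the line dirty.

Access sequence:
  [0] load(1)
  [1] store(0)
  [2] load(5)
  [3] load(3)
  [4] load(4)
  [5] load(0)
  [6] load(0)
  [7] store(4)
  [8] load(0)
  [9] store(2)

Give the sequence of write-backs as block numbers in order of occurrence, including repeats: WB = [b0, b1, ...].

WB = [0, 4]

0: R B1 → L1 miss [-]
1: W B0 → L0 miss [D]
2: R B5 → L1 miss [-]
3: R B3 → L1 miss [-]
4: R B4 → L0 miss wb→B0 [-]
5: R B0 → L0 miss [-]
6: R B0 → L0 hit [-]
7: W B4 → L0 miss [D]
8: R B0 → L0 miss wb→B4 [-]
9: W B2 → L0 miss [D]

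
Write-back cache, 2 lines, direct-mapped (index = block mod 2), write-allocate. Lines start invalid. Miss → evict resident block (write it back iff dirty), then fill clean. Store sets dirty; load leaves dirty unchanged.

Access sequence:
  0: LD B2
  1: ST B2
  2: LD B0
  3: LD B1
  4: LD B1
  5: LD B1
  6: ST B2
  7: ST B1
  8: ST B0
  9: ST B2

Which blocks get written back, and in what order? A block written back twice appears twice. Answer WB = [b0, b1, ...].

0: R B2 -> L0 miss  d=-]
1: W B2 -> L0 hit  d=D]
2: R B0 -> L0 miss wb->B2  d=-]
3: R B1 -> L1 miss  d=-]
4: R B1 -> L1 hit  d=-]
5: R B1 -> L1 hit  d=-]
6: W B2 -> L0 miss  d=D]
7: W B1 -> L1 hit  d=D]
8: W B0 -> L0 miss wb->B2  d=D]
9: W B2 -> L0 miss wb->B0  d=D]

WB = [2, 2, 0]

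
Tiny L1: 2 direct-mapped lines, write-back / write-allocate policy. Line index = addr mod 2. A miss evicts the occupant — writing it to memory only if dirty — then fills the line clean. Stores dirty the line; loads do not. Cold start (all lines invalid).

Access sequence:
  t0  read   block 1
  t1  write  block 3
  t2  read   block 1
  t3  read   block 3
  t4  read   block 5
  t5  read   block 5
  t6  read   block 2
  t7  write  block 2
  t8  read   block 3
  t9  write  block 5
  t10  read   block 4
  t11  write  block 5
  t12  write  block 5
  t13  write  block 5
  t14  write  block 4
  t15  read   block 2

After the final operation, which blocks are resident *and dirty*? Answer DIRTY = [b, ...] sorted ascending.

DIRTY = [5]

0: R B1 -> L1 miss  d=-]
1: W B3 -> L1 miss  d=D]
2: R B1 -> L1 miss wb->B3  d=-]
3: R B3 -> L1 miss  d=-]
4: R B5 -> L1 miss  d=-]
5: R B5 -> L1 hit  d=-]
6: R B2 -> L0 miss  d=-]
7: W B2 -> L0 hit  d=D]
8: R B3 -> L1 miss  d=-]
9: W B5 -> L1 miss  d=D]
10: R B4 -> L0 miss wb->B2  d=-]
11: W B5 -> L1 hit  d=D]
12: W B5 -> L1 hit  d=D]
13: W B5 -> L1 hit  d=D]
14: W B4 -> L0 hit  d=D]
15: R B2 -> L0 miss wb->B4  d=-]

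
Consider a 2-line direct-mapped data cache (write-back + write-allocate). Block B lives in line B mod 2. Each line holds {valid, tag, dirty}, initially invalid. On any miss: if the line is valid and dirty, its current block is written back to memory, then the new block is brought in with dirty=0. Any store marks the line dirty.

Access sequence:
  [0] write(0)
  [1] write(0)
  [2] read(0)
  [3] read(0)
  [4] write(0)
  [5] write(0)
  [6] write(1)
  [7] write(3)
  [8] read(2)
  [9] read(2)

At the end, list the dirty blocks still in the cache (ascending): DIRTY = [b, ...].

DIRTY = [3]

0: W B0 -> L0 miss  d=D]
1: W B0 -> L0 hit  d=D]
2: R B0 -> L0 hit  d=D]
3: R B0 -> L0 hit  d=D]
4: W B0 -> L0 hit  d=D]
5: W B0 -> L0 hit  d=D]
6: W B1 -> L1 miss  d=D]
7: W B3 -> L1 miss wb->B1  d=D]
8: R B2 -> L0 miss wb->B0  d=-]
9: R B2 -> L0 hit  d=-]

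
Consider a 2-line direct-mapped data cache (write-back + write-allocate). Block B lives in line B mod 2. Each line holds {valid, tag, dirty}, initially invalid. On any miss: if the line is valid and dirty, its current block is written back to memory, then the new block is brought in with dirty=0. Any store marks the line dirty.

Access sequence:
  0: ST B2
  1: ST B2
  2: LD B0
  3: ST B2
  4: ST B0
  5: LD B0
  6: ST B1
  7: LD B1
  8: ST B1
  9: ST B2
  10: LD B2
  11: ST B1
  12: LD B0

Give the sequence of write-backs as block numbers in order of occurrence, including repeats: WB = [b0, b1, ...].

WB = [2, 2, 0, 2]

0: W B2 → L0 miss [D]
1: W B2 → L0 hit [D]
2: R B0 → L0 miss wb→B2 [-]
3: W B2 → L0 miss [D]
4: W B0 → L0 miss wb→B2 [D]
5: R B0 → L0 hit [D]
6: W B1 → L1 miss [D]
7: R B1 → L1 hit [D]
8: W B1 → L1 hit [D]
9: W B2 → L0 miss wb→B0 [D]
10: R B2 → L0 hit [D]
11: W B1 → L1 hit [D]
12: R B0 → L0 miss wb→B2 [-]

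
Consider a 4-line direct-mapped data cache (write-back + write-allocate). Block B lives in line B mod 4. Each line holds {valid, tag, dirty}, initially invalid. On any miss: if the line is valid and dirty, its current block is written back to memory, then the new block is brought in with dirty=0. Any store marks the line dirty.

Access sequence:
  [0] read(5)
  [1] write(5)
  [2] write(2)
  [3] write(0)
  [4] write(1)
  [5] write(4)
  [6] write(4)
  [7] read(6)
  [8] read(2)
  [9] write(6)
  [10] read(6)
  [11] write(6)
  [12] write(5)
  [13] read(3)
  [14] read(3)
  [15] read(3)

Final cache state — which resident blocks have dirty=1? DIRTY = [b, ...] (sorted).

0: R B5 -> L1 miss  d=-]
1: W B5 -> L1 hit  d=D]
2: W B2 -> L2 miss  d=D]
3: W B0 -> L0 miss  d=D]
4: W B1 -> L1 miss wb->B5  d=D]
5: W B4 -> L0 miss wb->B0  d=D]
6: W B4 -> L0 hit  d=D]
7: R B6 -> L2 miss wb->B2  d=-]
8: R B2 -> L2 miss  d=-]
9: W B6 -> L2 miss  d=D]
10: R B6 -> L2 hit  d=D]
11: W B6 -> L2 hit  d=D]
12: W B5 -> L1 miss wb->B1  d=D]
13: R B3 -> L3 miss  d=-]
14: R B3 -> L3 hit  d=-]
15: R B3 -> L3 hit  d=-]

DIRTY = [4, 5, 6]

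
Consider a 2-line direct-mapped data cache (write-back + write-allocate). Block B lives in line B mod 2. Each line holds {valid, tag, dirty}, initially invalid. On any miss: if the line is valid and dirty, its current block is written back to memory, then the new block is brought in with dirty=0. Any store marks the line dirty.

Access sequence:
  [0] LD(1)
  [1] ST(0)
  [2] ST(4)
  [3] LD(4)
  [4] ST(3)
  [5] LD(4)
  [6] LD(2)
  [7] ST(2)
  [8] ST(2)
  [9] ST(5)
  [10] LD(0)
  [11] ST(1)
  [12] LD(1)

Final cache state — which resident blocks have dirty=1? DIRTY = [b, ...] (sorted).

DIRTY = [1]

  0 | R B1 → L1 miss [-]
  1 | W B0 → L0 miss [D]
  2 | W B4 → L0 miss wb→B0 [D]
  3 | R B4 → L0 hit [D]
  4 | W B3 → L1 miss [D]
  5 | R B4 → L0 hit [D]
  6 | R B2 → L0 miss wb→B4 [-]
  7 | W B2 → L0 hit [D]
  8 | W B2 → L0 hit [D]
  9 | W B5 → L1 miss wb→B3 [D]
  10 | R B0 → L0 miss wb→B2 [-]
  11 | W B1 → L1 miss wb→B5 [D]
  12 | R B1 → L1 hit [D]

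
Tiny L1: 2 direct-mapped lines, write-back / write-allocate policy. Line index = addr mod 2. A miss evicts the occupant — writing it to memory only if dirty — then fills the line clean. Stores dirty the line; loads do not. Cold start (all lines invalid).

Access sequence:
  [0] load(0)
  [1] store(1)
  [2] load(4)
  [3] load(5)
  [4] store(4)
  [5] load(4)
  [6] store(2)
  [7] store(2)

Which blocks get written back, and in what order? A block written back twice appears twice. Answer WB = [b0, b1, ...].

  0 | R B0 → L0 miss [-]
  1 | W B1 → L1 miss [D]
  2 | R B4 → L0 miss [-]
  3 | R B5 → L1 miss wb→B1 [-]
  4 | W B4 → L0 hit [D]
  5 | R B4 → L0 hit [D]
  6 | W B2 → L0 miss wb→B4 [D]
  7 | W B2 → L0 hit [D]

WB = [1, 4]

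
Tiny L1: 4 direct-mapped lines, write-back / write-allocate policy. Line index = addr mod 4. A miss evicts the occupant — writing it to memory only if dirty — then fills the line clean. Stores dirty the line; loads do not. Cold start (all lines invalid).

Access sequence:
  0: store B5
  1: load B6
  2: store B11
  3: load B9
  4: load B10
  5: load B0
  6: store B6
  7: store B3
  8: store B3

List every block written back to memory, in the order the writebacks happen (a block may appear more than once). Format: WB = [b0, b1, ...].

WB = [5, 11]

0: W B5 -> L1 miss  d=D]
1: R B6 -> L2 miss  d=-]
2: W B11 -> L3 miss  d=D]
3: R B9 -> L1 miss wb->B5  d=-]
4: R B10 -> L2 miss  d=-]
5: R B0 -> L0 miss  d=-]
6: W B6 -> L2 miss  d=D]
7: W B3 -> L3 miss wb->B11  d=D]
8: W B3 -> L3 hit  d=D]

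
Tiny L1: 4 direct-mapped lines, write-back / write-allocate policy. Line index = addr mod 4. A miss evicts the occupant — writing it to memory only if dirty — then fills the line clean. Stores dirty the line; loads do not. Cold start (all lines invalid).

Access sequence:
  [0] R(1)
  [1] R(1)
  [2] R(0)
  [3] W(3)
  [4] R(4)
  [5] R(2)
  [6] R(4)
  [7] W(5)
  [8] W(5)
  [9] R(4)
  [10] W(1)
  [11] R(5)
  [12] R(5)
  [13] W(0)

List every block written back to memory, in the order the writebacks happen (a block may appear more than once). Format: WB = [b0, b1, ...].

  0 | R B1 → L1 miss [-]
  1 | R B1 → L1 hit [-]
  2 | R B0 → L0 miss [-]
  3 | W B3 → L3 miss [D]
  4 | R B4 → L0 miss [-]
  5 | R B2 → L2 miss [-]
  6 | R B4 → L0 hit [-]
  7 | W B5 → L1 miss [D]
  8 | W B5 → L1 hit [D]
  9 | R B4 → L0 hit [-]
  10 | W B1 → L1 miss wb→B5 [D]
  11 | R B5 → L1 miss wb→B1 [-]
  12 | R B5 → L1 hit [-]
  13 | W B0 → L0 miss [D]

WB = [5, 1]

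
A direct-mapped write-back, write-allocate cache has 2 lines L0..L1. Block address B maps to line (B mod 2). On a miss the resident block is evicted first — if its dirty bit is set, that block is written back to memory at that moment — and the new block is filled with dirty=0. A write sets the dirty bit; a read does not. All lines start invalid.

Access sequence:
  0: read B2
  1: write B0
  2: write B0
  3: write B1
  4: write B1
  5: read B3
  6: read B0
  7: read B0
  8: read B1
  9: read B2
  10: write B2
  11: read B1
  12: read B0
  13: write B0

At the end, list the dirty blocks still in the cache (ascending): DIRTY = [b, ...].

DIRTY = [0]

0: R B2 → L0 miss [-]
1: W B0 → L0 miss [D]
2: W B0 → L0 hit [D]
3: W B1 → L1 miss [D]
4: W B1 → L1 hit [D]
5: R B3 → L1 miss wb→B1 [-]
6: R B0 → L0 hit [D]
7: R B0 → L0 hit [D]
8: R B1 → L1 miss [-]
9: R B2 → L0 miss wb→B0 [-]
10: W B2 → L0 hit [D]
11: R B1 → L1 hit [-]
12: R B0 → L0 miss wb→B2 [-]
13: W B0 → L0 hit [D]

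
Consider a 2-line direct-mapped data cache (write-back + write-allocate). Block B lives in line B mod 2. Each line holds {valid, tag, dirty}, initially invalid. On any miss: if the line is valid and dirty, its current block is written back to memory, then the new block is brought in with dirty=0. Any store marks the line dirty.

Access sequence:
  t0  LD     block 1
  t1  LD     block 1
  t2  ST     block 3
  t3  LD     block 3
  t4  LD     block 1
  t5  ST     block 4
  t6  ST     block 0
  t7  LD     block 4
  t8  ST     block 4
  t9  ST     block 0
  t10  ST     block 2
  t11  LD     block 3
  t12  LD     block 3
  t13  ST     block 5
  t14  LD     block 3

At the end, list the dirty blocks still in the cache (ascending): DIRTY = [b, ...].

  0 | R B1 → L1 miss [-]
  1 | R B1 → L1 hit [-]
  2 | W B3 → L1 miss [D]
  3 | R B3 → L1 hit [D]
  4 | R B1 → L1 miss wb→B3 [-]
  5 | W B4 → L0 miss [D]
  6 | W B0 → L0 miss wb→B4 [D]
  7 | R B4 → L0 miss wb→B0 [-]
  8 | W B4 → L0 hit [D]
  9 | W B0 → L0 miss wb→B4 [D]
  10 | W B2 → L0 miss wb→B0 [D]
  11 | R B3 → L1 miss [-]
  12 | R B3 → L1 hit [-]
  13 | W B5 → L1 miss [D]
  14 | R B3 → L1 miss wb→B5 [-]

DIRTY = [2]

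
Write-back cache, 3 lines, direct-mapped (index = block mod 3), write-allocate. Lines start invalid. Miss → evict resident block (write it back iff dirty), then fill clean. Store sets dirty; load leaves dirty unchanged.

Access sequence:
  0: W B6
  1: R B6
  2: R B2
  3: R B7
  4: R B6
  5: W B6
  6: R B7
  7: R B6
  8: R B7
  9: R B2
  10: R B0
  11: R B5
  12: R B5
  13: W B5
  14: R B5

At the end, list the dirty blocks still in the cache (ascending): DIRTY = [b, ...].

DIRTY = [5]

0: W B6 → L0 miss [D]
1: R B6 → L0 hit [D]
2: R B2 → L2 miss [-]
3: R B7 → L1 miss [-]
4: R B6 → L0 hit [D]
5: W B6 → L0 hit [D]
6: R B7 → L1 hit [-]
7: R B6 → L0 hit [D]
8: R B7 → L1 hit [-]
9: R B2 → L2 hit [-]
10: R B0 → L0 miss wb→B6 [-]
11: R B5 → L2 miss [-]
12: R B5 → L2 hit [-]
13: W B5 → L2 hit [D]
14: R B5 → L2 hit [D]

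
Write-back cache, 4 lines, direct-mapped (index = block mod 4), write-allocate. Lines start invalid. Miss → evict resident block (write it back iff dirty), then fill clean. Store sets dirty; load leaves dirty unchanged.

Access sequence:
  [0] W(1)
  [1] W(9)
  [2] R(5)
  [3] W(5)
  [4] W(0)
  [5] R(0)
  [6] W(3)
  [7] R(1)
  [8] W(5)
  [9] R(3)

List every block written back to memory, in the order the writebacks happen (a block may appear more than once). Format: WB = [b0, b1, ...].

0: W B1 → L1 miss [D]
1: W B9 → L1 miss wb→B1 [D]
2: R B5 → L1 miss wb→B9 [-]
3: W B5 → L1 hit [D]
4: W B0 → L0 miss [D]
5: R B0 → L0 hit [D]
6: W B3 → L3 miss [D]
7: R B1 → L1 miss wb→B5 [-]
8: W B5 → L1 miss [D]
9: R B3 → L3 hit [D]

WB = [1, 9, 5]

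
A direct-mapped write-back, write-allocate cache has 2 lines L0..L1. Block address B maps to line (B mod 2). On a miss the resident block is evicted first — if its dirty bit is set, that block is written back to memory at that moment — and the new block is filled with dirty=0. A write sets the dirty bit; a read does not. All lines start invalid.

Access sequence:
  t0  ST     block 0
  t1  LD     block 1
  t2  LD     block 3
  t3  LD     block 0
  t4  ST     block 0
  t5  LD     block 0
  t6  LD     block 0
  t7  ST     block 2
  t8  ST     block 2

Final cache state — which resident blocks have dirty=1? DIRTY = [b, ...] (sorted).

0: W B0 → L0 miss [D]
1: R B1 → L1 miss [-]
2: R B3 → L1 miss [-]
3: R B0 → L0 hit [D]
4: W B0 → L0 hit [D]
5: R B0 → L0 hit [D]
6: R B0 → L0 hit [D]
7: W B2 → L0 miss wb→B0 [D]
8: W B2 → L0 hit [D]

DIRTY = [2]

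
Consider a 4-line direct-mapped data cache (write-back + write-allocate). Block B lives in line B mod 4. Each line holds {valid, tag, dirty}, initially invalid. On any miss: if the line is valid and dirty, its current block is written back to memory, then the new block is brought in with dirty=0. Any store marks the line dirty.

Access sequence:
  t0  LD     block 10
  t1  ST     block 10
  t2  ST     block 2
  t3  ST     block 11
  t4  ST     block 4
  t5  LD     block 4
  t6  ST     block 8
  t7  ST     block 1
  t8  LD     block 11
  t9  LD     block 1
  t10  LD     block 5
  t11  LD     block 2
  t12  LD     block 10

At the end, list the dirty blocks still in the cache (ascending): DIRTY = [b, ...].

0: R B10 -> L2 miss  d=-]
1: W B10 -> L2 hit  d=D]
2: W B2 -> L2 miss wb->B10  d=D]
3: W B11 -> L3 miss  d=D]
4: W B4 -> L0 miss  d=D]
5: R B4 -> L0 hit  d=D]
6: W B8 -> L0 miss wb->B4  d=D]
7: W B1 -> L1 miss  d=D]
8: R B11 -> L3 hit  d=D]
9: R B1 -> L1 hit  d=D]
10: R B5 -> L1 miss wb->B1  d=-]
11: R B2 -> L2 hit  d=D]
12: R B10 -> L2 miss wb->B2  d=-]

DIRTY = [8, 11]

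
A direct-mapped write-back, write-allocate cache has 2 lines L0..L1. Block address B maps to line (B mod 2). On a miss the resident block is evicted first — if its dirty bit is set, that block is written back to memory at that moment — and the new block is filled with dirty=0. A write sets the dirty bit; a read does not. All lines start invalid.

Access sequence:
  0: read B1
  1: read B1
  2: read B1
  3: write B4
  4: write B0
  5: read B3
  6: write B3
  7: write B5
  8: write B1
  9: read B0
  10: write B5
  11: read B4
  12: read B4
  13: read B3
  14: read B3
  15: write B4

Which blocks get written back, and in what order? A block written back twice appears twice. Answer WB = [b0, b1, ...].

WB = [4, 3, 5, 1, 0, 5]

0: R B1 -> L1 miss  d=-]
1: R B1 -> L1 hit  d=-]
2: R B1 -> L1 hit  d=-]
3: W B4 -> L0 miss  d=D]
4: W B0 -> L0 miss wb->B4  d=D]
5: R B3 -> L1 miss  d=-]
6: W B3 -> L1 hit  d=D]
7: W B5 -> L1 miss wb->B3  d=D]
8: W B1 -> L1 miss wb->B5  d=D]
9: R B0 -> L0 hit  d=D]
10: W B5 -> L1 miss wb->B1  d=D]
11: R B4 -> L0 miss wb->B0  d=-]
12: R B4 -> L0 hit  d=-]
13: R B3 -> L1 miss wb->B5  d=-]
14: R B3 -> L1 hit  d=-]
15: W B4 -> L0 hit  d=D]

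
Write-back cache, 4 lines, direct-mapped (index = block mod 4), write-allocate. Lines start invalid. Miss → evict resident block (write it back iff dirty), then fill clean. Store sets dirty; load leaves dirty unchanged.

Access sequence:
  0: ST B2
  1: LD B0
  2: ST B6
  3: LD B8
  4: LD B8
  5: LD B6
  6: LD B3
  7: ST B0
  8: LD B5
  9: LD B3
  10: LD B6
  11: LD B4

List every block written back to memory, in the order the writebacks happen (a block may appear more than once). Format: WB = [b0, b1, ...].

WB = [2, 0]

  0 | W B2 → L2 miss [D]
  1 | R B0 → L0 miss [-]
  2 | W B6 → L2 miss wb→B2 [D]
  3 | R B8 → L0 miss [-]
  4 | R B8 → L0 hit [-]
  5 | R B6 → L2 hit [D]
  6 | R B3 → L3 miss [-]
  7 | W B0 → L0 miss [D]
  8 | R B5 → L1 miss [-]
  9 | R B3 → L3 hit [-]
  10 | R B6 → L2 hit [D]
  11 | R B4 → L0 miss wb→B0 [-]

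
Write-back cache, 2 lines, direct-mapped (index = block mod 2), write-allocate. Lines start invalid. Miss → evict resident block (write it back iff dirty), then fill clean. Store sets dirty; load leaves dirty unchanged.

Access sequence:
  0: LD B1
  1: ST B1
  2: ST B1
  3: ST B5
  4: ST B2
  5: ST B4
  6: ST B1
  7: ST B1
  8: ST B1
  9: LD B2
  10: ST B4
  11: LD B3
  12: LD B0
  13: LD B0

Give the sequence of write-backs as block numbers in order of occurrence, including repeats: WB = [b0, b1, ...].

WB = [1, 2, 5, 4, 1, 4]

0: R B1 → L1 miss [-]
1: W B1 → L1 hit [D]
2: W B1 → L1 hit [D]
3: W B5 → L1 miss wb→B1 [D]
4: W B2 → L0 miss [D]
5: W B4 → L0 miss wb→B2 [D]
6: W B1 → L1 miss wb→B5 [D]
7: W B1 → L1 hit [D]
8: W B1 → L1 hit [D]
9: R B2 → L0 miss wb→B4 [-]
10: W B4 → L0 miss [D]
11: R B3 → L1 miss wb→B1 [-]
12: R B0 → L0 miss wb→B4 [-]
13: R B0 → L0 hit [-]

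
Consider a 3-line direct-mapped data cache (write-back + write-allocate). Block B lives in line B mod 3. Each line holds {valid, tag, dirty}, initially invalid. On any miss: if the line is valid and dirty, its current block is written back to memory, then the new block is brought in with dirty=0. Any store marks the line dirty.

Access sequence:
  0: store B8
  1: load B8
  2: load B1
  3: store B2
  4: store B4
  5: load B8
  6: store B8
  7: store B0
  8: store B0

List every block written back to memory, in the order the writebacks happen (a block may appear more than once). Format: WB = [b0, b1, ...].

0: W B8 → L2 miss [D]
1: R B8 → L2 hit [D]
2: R B1 → L1 miss [-]
3: W B2 → L2 miss wb→B8 [D]
4: W B4 → L1 miss [D]
5: R B8 → L2 miss wb→B2 [-]
6: W B8 → L2 hit [D]
7: W B0 → L0 miss [D]
8: W B0 → L0 hit [D]

WB = [8, 2]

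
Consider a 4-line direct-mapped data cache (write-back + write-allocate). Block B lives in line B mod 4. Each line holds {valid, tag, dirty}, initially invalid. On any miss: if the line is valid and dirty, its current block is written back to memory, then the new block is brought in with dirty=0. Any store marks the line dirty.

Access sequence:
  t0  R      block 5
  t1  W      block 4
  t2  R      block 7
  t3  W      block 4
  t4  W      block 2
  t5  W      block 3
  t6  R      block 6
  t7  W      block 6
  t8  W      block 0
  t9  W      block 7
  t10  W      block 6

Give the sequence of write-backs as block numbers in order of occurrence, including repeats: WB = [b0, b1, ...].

WB = [2, 4, 3]

0: R B5 → L1 miss [-]
1: W B4 → L0 miss [D]
2: R B7 → L3 miss [-]
3: W B4 → L0 hit [D]
4: W B2 → L2 miss [D]
5: W B3 → L3 miss [D]
6: R B6 → L2 miss wb→B2 [-]
7: W B6 → L2 hit [D]
8: W B0 → L0 miss wb→B4 [D]
9: W B7 → L3 miss wb→B3 [D]
10: W B6 → L2 hit [D]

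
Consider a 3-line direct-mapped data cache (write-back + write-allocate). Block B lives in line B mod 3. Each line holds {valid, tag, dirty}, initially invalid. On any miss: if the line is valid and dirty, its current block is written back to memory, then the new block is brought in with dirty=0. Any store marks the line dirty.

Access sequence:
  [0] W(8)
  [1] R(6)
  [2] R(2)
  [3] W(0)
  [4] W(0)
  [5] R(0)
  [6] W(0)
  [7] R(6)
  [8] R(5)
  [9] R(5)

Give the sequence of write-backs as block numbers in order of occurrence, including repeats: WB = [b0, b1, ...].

WB = [8, 0]

0: W B8 → L2 miss [D]
1: R B6 → L0 miss [-]
2: R B2 → L2 miss wb→B8 [-]
3: W B0 → L0 miss [D]
4: W B0 → L0 hit [D]
5: R B0 → L0 hit [D]
6: W B0 → L0 hit [D]
7: R B6 → L0 miss wb→B0 [-]
8: R B5 → L2 miss [-]
9: R B5 → L2 hit [-]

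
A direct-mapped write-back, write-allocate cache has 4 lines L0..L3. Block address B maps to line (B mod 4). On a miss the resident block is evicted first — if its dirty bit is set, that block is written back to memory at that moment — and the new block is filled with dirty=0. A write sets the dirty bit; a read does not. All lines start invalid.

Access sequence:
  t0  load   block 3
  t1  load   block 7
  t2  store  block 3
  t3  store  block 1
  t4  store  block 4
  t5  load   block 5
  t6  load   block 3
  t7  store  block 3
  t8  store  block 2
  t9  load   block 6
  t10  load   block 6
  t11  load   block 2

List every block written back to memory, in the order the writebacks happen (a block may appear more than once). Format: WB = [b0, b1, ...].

WB = [1, 2]

0: R B3 -> L3 miss  d=-]
1: R B7 -> L3 miss  d=-]
2: W B3 -> L3 miss  d=D]
3: W B1 -> L1 miss  d=D]
4: W B4 -> L0 miss  d=D]
5: R B5 -> L1 miss wb->B1  d=-]
6: R B3 -> L3 hit  d=D]
7: W B3 -> L3 hit  d=D]
8: W B2 -> L2 miss  d=D]
9: R B6 -> L2 miss wb->B2  d=-]
10: R B6 -> L2 hit  d=-]
11: R B2 -> L2 miss  d=-]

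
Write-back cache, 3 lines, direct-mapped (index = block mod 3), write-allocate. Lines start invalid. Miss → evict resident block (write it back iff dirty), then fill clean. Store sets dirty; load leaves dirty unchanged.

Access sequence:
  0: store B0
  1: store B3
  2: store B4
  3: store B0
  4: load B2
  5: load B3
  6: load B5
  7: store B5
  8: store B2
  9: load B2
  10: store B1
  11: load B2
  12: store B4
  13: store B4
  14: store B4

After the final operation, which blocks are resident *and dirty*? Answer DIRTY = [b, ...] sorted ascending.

0: W B0 → L0 miss [D]
1: W B3 → L0 miss wb→B0 [D]
2: W B4 → L1 miss [D]
3: W B0 → L0 miss wb→B3 [D]
4: R B2 → L2 miss [-]
5: R B3 → L0 miss wb→B0 [-]
6: R B5 → L2 miss [-]
7: W B5 → L2 hit [D]
8: W B2 → L2 miss wb→B5 [D]
9: R B2 → L2 hit [D]
10: W B1 → L1 miss wb→B4 [D]
11: R B2 → L2 hit [D]
12: W B4 → L1 miss wb→B1 [D]
13: W B4 → L1 hit [D]
14: W B4 → L1 hit [D]

DIRTY = [2, 4]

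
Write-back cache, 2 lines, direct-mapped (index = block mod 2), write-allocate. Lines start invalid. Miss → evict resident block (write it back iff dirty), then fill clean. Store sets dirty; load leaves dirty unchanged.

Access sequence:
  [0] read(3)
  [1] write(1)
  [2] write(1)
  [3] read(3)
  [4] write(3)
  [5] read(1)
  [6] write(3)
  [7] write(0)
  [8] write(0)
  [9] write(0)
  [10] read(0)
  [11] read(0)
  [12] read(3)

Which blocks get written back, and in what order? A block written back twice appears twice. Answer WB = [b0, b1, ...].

WB = [1, 3]

0: R B3 -> L1 miss  d=-]
1: W B1 -> L1 miss  d=D]
2: W B1 -> L1 hit  d=D]
3: R B3 -> L1 miss wb->B1  d=-]
4: W B3 -> L1 hit  d=D]
5: R B1 -> L1 miss wb->B3  d=-]
6: W B3 -> L1 miss  d=D]
7: W B0 -> L0 miss  d=D]
8: W B0 -> L0 hit  d=D]
9: W B0 -> L0 hit  d=D]
10: R B0 -> L0 hit  d=D]
11: R B0 -> L0 hit  d=D]
12: R B3 -> L1 hit  d=D]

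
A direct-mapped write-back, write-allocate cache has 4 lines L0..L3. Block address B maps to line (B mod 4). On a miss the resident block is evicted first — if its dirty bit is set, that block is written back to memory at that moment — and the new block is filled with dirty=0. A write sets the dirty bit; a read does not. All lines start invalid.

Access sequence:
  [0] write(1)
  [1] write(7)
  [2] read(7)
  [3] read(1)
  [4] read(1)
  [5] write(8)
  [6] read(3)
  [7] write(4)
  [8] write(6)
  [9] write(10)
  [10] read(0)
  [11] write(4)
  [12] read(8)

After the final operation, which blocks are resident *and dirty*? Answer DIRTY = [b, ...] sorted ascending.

DIRTY = [1, 10]

  0 | W B1 → L1 miss [D]
  1 | W B7 → L3 miss [D]
  2 | R B7 → L3 hit [D]
  3 | R B1 → L1 hit [D]
  4 | R B1 → L1 hit [D]
  5 | W B8 → L0 miss [D]
  6 | R B3 → L3 miss wb→B7 [-]
  7 | W B4 → L0 miss wb→B8 [D]
  8 | W B6 → L2 miss [D]
  9 | W B10 → L2 miss wb→B6 [D]
  10 | R B0 → L0 miss wb→B4 [-]
  11 | W B4 → L0 miss [D]
  12 | R B8 → L0 miss wb→B4 [-]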